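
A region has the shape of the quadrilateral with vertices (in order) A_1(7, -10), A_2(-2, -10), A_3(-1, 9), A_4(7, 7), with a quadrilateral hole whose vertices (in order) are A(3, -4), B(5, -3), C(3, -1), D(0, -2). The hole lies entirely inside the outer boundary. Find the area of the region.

146

Outer boundary:
Apply the shoelace (surveyor's) formula: 2A = Σ (x_i·y_{i+1} − x_{i+1}·y_i), indices taken mod 4.
Cross-terms: -90, -28, -70, -119  ⇒  Σ = -307
Area = |Σ|/2 = 153.5.
Hole:
Cross-terms: 11, 4, -6, 6  ⇒  Σ = 15
Area = |Σ|/2 = 7.5.
Net area = 153.5 − 7.5 = 146.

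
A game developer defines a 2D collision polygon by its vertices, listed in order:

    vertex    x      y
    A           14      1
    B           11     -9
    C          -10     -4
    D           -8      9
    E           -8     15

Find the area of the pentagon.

Cross-terms: -137, -134, -122, -48, -218  ⇒  Σ = -659
Area = |Σ|/2 = 329.5.

329.5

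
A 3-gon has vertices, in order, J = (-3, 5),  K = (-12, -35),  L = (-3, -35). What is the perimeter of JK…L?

|JK| = √((-9)² + (-40)²) = √1681 = 41
|KL| = √((9)² + (0)²) = √81 = 9
|LJ| = √((0)² + (40)²) = √1600 = 40
Perimeter = 41 + 9 + 40 = 90.

90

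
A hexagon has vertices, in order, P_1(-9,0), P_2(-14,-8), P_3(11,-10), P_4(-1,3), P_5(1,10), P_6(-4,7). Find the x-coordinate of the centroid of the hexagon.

-307/126

Apply the surveyor's formula. First the cross-terms c_i = x_i·y_{i+1} − x_{i+1}·y_i:
  72, 228, 23, -13, 47, 63  ⇒  2A = 420, A = 210.
Then Σ (x_i + x_{i+1})·c_i = -3070, so x̄ = -3070 / (6·210) = -307/126.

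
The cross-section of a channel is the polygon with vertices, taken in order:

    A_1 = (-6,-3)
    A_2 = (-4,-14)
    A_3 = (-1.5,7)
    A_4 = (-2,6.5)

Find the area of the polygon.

A_1→A_2: (-6)(-14) − (-4)(-3) = 72
A_2→A_3: (-4)(7) − (-1.5)(-14) = -49
A_3→A_4: (-1.5)(6.5) − (-2)(7) = 4.25
A_4→A_1: (-2)(-3) − (-6)(6.5) = 45
Σ = 72.25
Area = |Σ|/2 = 36.125.

36.125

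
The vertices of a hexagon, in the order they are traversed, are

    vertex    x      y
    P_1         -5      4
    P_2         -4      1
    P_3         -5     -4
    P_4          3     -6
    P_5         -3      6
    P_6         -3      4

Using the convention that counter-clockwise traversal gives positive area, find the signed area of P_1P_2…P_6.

44

Σ = (11) + (21) + (42) + (0) + (6) + (8) = 88
Signed area = Σ/2 = 44 (positive ⇒ counter-clockwise traversal).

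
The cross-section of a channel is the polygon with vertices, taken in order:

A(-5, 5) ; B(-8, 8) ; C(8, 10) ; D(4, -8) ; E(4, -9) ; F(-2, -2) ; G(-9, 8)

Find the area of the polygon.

Cross-terms: 0, -144, -104, -4, -26, -34, -5  ⇒  Σ = -317
Area = |Σ|/2 = 158.5.

158.5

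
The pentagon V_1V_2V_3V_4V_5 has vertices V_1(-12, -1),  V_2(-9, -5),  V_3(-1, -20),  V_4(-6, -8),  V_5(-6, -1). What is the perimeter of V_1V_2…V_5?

|V_1V_2| = √((3)² + (-4)²) = √25 = 5
|V_2V_3| = √((8)² + (-15)²) = √289 = 17
|V_3V_4| = √((-5)² + (12)²) = √169 = 13
|V_4V_5| = √((0)² + (7)²) = √49 = 7
|V_5V_1| = √((-6)² + (0)²) = √36 = 6
Perimeter = 5 + 17 + 13 + 7 + 6 = 48.

48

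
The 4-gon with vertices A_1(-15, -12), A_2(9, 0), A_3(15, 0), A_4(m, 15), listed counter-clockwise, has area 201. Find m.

13

The doubled signed area Σ (x_i y_{i+1} − x_{i+1} y_i) is linear in m.
With m=0 it equals 558; the coefficient of m is -12 (from the two edges through A_4).
So -12·m + 558 = 2·201 = 402 ⇒ m = 13.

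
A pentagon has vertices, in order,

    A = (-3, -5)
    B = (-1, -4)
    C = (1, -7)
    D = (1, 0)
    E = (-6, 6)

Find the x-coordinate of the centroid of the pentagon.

-476/237

Apply the shoelace formula. First the cross-terms c_i = x_i·y_{i+1} − x_{i+1}·y_i:
  7, 11, 7, 6, 48  ⇒  2A = 79, A = 39.5.
Then Σ (x_i + x_{i+1})·c_i = -476, so x̄ = -476 / (6·39.5) = -476/237.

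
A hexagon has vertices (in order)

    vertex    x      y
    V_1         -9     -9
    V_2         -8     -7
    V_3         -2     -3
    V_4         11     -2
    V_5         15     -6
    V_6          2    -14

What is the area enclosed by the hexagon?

Apply the shoelace formula: 2A = Σ (x_i·y_{i+1} − x_{i+1}·y_i), indices taken mod 6.
Σ = (-9) + (10) + (37) + (-36) + (-198) + (-144) = -340
Area = |Σ|/2 = 170.

170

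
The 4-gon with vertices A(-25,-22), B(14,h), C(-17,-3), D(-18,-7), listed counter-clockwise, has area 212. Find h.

Write out the shoelace sum; only the two edges meeting at B involve h:
2·Area = [((-25)·h − 14·(-22)) + (14·(-3) − (-17)·h)] + 286
       = -8·h + 552 = 424
⇒ h = 16.

16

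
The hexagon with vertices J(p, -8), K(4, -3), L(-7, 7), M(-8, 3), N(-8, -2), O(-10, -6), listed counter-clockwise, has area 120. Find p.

The doubled signed area Σ (x_i y_{i+1} − x_{i+1} y_i) is linear in p.
With p=0 it equals 222; the coefficient of p is 3 (from the two edges through J).
So 3·p + 222 = 2·120 = 240 ⇒ p = 6.

6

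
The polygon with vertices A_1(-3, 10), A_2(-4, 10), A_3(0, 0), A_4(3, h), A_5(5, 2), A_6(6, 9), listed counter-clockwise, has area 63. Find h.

2

Write out the shoelace sum; only the two edges meeting at A_4 involve h:
2·Area = [(0·h − 3·0) + (3·2 − 5·h)] + 130
       = -5·h + 136 = 126
⇒ h = 2.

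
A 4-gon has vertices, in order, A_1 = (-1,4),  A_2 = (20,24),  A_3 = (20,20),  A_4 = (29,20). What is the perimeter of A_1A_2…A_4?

|A_1A_2| = √((21)² + (20)²) = √841 = 29
|A_2A_3| = √((0)² + (-4)²) = √16 = 4
|A_3A_4| = √((9)² + (0)²) = √81 = 9
|A_4A_1| = √((-30)² + (-16)²) = √1156 = 34
Perimeter = 29 + 4 + 9 + 34 = 76.

76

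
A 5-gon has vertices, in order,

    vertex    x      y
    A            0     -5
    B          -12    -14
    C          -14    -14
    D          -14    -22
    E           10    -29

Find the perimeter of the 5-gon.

76

|AB| = √((-12)² + (-9)²) = √225 = 15
|BC| = √((-2)² + (0)²) = √4 = 2
|CD| = √((0)² + (-8)²) = √64 = 8
|DE| = √((24)² + (-7)²) = √625 = 25
|EA| = √((-10)² + (24)²) = √676 = 26
Perimeter = 15 + 2 + 8 + 25 + 26 = 76.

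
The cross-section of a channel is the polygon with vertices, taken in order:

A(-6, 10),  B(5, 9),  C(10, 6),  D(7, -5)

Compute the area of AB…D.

108

Apply the surveyor's formula: 2A = Σ (x_i·y_{i+1} − x_{i+1}·y_i), indices taken mod 4.
A→B: (-6)(9) − (5)(10) = -104
B→C: (5)(6) − (10)(9) = -60
C→D: (10)(-5) − (7)(6) = -92
D→A: (7)(10) − (-6)(-5) = 40
Σ = -216
Area = |Σ|/2 = 108.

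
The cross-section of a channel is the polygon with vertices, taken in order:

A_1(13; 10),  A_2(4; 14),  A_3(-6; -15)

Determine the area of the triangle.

Apply the surveyor's formula: 2A = Σ (x_i·y_{i+1} − x_{i+1}·y_i), indices taken mod 3.
Σ = (142) + (24) + (135) = 301
Area = |Σ|/2 = 150.5.

150.5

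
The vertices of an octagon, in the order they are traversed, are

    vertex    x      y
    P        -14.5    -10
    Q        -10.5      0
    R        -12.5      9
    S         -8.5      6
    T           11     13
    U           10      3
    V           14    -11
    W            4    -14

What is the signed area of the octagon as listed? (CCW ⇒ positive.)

Apply the surveyor's formula: 2A = Σ (x_i·y_{i+1} − x_{i+1}·y_i), indices taken mod 8.
Cross-terms: -105, -94.5, 1.5, -176.5, -97, -152, -152, -243  ⇒  Σ = -1018.5
Signed area = Σ/2 = -509.25 (negative ⇒ clockwise traversal).

-509.25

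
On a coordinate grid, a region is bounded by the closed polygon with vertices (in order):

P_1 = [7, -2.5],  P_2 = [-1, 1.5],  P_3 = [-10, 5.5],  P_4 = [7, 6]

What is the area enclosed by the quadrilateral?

Σ = (8) + (9.5) + (-98.5) + (-59.5) = -140.5
Area = |Σ|/2 = 70.25.

70.25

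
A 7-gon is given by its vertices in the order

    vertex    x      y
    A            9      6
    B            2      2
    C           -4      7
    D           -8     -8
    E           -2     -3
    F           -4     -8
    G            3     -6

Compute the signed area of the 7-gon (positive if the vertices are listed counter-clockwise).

124

Σ = (6) + (22) + (88) + (8) + (4) + (48) + (72) = 248
Signed area = Σ/2 = 124 (positive ⇒ counter-clockwise traversal).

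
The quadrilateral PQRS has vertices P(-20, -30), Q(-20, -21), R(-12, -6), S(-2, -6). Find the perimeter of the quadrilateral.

|PQ| = √((0)² + (9)²) = √81 = 9
|QR| = √((8)² + (15)²) = √289 = 17
|RS| = √((10)² + (0)²) = √100 = 10
|SP| = √((-18)² + (-24)²) = √900 = 30
Perimeter = 9 + 17 + 10 + 30 = 66.

66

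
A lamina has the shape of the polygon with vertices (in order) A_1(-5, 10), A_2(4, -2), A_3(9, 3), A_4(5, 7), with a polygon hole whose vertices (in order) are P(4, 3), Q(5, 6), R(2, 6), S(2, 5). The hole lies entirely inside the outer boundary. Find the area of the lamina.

Outer boundary:
A_1→A_2: (-5)(-2) − (4)(10) = -30
A_2→A_3: (4)(3) − (9)(-2) = 30
A_3→A_4: (9)(7) − (5)(3) = 48
A_4→A_1: (5)(10) − (-5)(7) = 85
Σ = 133
Area = |Σ|/2 = 66.5.
Hole:
Apply Gauss's area formula: 2A = Σ (x_i·y_{i+1} − x_{i+1}·y_i), indices taken mod 4.
P→Q: (4)(6) − (5)(3) = 9
Q→R: (5)(6) − (2)(6) = 18
R→S: (2)(5) − (2)(6) = -2
S→P: (2)(3) − (4)(5) = -14
Σ = 11
Area = |Σ|/2 = 5.5.
Net area = 66.5 − 5.5 = 61.

61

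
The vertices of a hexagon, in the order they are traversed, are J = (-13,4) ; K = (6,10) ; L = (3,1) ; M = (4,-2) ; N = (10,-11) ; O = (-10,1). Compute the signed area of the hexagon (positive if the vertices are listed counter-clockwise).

-169.5

Apply the shoelace (surveyor's) formula: 2A = Σ (x_i·y_{i+1} − x_{i+1}·y_i), indices taken mod 6.
Σ = (-154) + (-24) + (-10) + (-24) + (-100) + (-27) = -339
Signed area = Σ/2 = -169.5 (negative ⇒ clockwise traversal).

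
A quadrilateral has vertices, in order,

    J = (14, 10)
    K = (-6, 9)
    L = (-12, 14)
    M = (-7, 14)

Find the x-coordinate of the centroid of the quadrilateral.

-262/189

Apply the shoelace (surveyor's) formula. First the cross-terms c_i = x_i·y_{i+1} − x_{i+1}·y_i:
  186, 24, -70, -266  ⇒  2A = -126, A = -63.
Then Σ (x_i + x_{i+1})·c_i = 524, so x̄ = 524 / (6·(-63)) = -262/189.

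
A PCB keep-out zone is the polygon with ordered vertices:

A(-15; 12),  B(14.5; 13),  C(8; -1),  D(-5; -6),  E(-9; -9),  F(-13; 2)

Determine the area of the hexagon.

Apply the shoelace formula: 2A = Σ (x_i·y_{i+1} − x_{i+1}·y_i), indices taken mod 6.
Cross-terms: -369, -118.5, -53, -9, -135, -126  ⇒  Σ = -810.5
Area = |Σ|/2 = 405.25.

405.25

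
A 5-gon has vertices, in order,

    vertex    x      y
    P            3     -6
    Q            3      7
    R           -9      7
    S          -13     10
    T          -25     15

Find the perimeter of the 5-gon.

78

|PQ| = √((0)² + (13)²) = √169 = 13
|QR| = √((-12)² + (0)²) = √144 = 12
|RS| = √((-4)² + (3)²) = √25 = 5
|ST| = √((-12)² + (5)²) = √169 = 13
|TP| = √((28)² + (-21)²) = √1225 = 35
Perimeter = 13 + 12 + 5 + 13 + 35 = 78.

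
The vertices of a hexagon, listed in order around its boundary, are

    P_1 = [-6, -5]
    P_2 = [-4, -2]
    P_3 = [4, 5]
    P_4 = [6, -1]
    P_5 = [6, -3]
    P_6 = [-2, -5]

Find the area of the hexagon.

P_1→P_2: (-6)(-2) − (-4)(-5) = -8
P_2→P_3: (-4)(5) − (4)(-2) = -12
P_3→P_4: (4)(-1) − (6)(5) = -34
P_4→P_5: (6)(-3) − (6)(-1) = -12
P_5→P_6: (6)(-5) − (-2)(-3) = -36
P_6→P_1: (-2)(-5) − (-6)(-5) = -20
Σ = -122
Area = |Σ|/2 = 61.

61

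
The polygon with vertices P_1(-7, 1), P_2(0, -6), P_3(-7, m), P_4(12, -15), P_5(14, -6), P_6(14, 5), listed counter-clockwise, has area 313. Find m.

The doubled signed area Σ (x_i y_{i+1} − x_{i+1} y_i) is linear in m.
With m=0 it equals 446; the coefficient of m is -12 (from the two edges through P_3).
So -12·m + 446 = 2·313 = 626 ⇒ m = -15.

-15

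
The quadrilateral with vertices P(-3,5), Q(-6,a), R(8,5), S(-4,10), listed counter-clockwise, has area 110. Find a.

-10

The doubled signed area Σ (x_i y_{i+1} − x_{i+1} y_i) is linear in a.
With a=0 it equals 110; the coefficient of a is -11 (from the two edges through Q).
So -11·a + 110 = 2·110 = 220 ⇒ a = -10.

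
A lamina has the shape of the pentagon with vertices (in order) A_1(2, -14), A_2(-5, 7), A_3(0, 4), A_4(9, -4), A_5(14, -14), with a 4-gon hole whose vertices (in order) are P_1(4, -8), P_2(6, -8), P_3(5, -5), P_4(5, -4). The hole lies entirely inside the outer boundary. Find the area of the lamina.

Outer boundary:
Apply Gauss's area formula: 2A = Σ (x_i·y_{i+1} − x_{i+1}·y_i), indices taken mod 5.
A_1→A_2: (2)(7) − (-5)(-14) = -56
A_2→A_3: (-5)(4) − (0)(7) = -20
A_3→A_4: (0)(-4) − (9)(4) = -36
A_4→A_5: (9)(-14) − (14)(-4) = -70
A_5→A_1: (14)(-14) − (2)(-14) = -168
Σ = -350
Area = |Σ|/2 = 175.
Hole:
Apply the surveyor's formula: 2A = Σ (x_i·y_{i+1} − x_{i+1}·y_i), indices taken mod 4.
Σ = (16) + (10) + (5) + (-24) = 7
Area = |Σ|/2 = 3.5.
Net area = 175 − 3.5 = 171.5.

171.5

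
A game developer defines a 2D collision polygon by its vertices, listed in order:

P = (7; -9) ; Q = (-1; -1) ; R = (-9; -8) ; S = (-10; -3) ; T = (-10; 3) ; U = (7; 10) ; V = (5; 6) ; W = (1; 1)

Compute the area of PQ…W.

P→Q: (7)(-1) − (-1)(-9) = -16
Q→R: (-1)(-8) − (-9)(-1) = -1
R→S: (-9)(-3) − (-10)(-8) = -53
S→T: (-10)(3) − (-10)(-3) = -60
T→U: (-10)(10) − (7)(3) = -121
U→V: (7)(6) − (5)(10) = -8
V→W: (5)(1) − (1)(6) = -1
W→P: (1)(-9) − (7)(1) = -16
Σ = -276
Area = |Σ|/2 = 138.

138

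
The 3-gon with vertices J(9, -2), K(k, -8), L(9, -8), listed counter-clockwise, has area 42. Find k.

The doubled signed area Σ (x_i y_{i+1} − x_{i+1} y_i) is linear in k.
With k=0 it equals 54; the coefficient of k is -6 (from the two edges through K).
So -6·k + 54 = 2·42 = 84 ⇒ k = -5.

-5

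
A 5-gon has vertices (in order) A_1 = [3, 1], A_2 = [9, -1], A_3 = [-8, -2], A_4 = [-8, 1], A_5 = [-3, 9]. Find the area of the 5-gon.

Apply the surveyor's formula: 2A = Σ (x_i·y_{i+1} − x_{i+1}·y_i), indices taken mod 5.
Σ = (-12) + (-26) + (-24) + (-69) + (-30) = -161
Area = |Σ|/2 = 80.5.

80.5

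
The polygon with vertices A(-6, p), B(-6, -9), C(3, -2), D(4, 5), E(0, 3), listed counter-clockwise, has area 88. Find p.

The doubled signed area Σ (x_i y_{i+1} − x_{i+1} y_i) is linear in p.
With p=0 it equals 146; the coefficient of p is 6 (from the two edges through A).
So 6·p + 146 = 2·88 = 176 ⇒ p = 5.

5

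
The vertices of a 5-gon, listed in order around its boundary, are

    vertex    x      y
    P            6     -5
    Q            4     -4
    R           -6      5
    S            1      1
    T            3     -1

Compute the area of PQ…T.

16

Σ = (-4) + (-4) + (-11) + (-4) + (-9) = -32
Area = |Σ|/2 = 16.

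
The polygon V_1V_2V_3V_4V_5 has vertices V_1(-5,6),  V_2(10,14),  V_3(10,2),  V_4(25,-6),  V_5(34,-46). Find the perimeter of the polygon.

|V_1V_2| = √((15)² + (8)²) = √289 = 17
|V_2V_3| = √((0)² + (-12)²) = √144 = 12
|V_3V_4| = √((15)² + (-8)²) = √289 = 17
|V_4V_5| = √((9)² + (-40)²) = √1681 = 41
|V_5V_1| = √((-39)² + (52)²) = √4225 = 65
Perimeter = 17 + 12 + 17 + 41 + 65 = 152.

152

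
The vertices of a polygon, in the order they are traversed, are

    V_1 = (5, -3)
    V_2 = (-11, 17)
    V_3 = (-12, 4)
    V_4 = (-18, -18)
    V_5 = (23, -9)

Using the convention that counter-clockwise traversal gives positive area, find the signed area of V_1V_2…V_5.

Σ = (52) + (160) + (288) + (576) + (-24) = 1052
Signed area = Σ/2 = 526 (positive ⇒ counter-clockwise traversal).

526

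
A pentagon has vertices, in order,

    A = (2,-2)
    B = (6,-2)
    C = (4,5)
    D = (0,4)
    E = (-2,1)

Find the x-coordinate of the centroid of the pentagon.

41/18

Apply Gauss's area formula. First the cross-terms c_i = x_i·y_{i+1} − x_{i+1}·y_i:
  8, 38, 16, 8, 2  ⇒  2A = 72, A = 36.
Then Σ (x_i + x_{i+1})·c_i = 492, so x̄ = 492 / (6·36) = 41/18.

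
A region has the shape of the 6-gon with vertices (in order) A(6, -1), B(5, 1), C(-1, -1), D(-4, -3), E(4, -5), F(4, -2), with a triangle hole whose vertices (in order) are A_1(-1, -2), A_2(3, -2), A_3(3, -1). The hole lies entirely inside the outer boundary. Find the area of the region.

Outer boundary:
Apply the shoelace formula: 2A = Σ (x_i·y_{i+1} − x_{i+1}·y_i), indices taken mod 6.
Σ = (11) + (-4) + (-1) + (32) + (12) + (8) = 58
Area = |Σ|/2 = 29.
Hole:
Σ = (8) + (3) + (-7) = 4
Area = |Σ|/2 = 2.
Net area = 29 − 2 = 27.

27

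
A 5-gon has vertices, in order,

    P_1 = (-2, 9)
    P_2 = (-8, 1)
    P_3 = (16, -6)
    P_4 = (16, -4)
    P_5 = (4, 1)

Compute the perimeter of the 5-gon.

|P_1P_2| = √((-6)² + (-8)²) = √100 = 10
|P_2P_3| = √((24)² + (-7)²) = √625 = 25
|P_3P_4| = √((0)² + (2)²) = √4 = 2
|P_4P_5| = √((-12)² + (5)²) = √169 = 13
|P_5P_1| = √((-6)² + (8)²) = √100 = 10
Perimeter = 10 + 25 + 2 + 13 + 10 = 60.

60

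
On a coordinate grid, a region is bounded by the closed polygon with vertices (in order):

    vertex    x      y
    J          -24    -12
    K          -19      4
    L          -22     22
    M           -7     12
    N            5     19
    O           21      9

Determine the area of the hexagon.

Apply the shoelace formula: 2A = Σ (x_i·y_{i+1} − x_{i+1}·y_i), indices taken mod 6.
Σ = (-324) + (-330) + (-110) + (-193) + (-354) + (-36) = -1347
Area = |Σ|/2 = 673.5.

673.5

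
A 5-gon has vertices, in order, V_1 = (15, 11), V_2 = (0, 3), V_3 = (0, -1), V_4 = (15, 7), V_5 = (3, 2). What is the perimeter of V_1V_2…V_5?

66

|V_1V_2| = √((-15)² + (-8)²) = √289 = 17
|V_2V_3| = √((0)² + (-4)²) = √16 = 4
|V_3V_4| = √((15)² + (8)²) = √289 = 17
|V_4V_5| = √((-12)² + (-5)²) = √169 = 13
|V_5V_1| = √((12)² + (9)²) = √225 = 15
Perimeter = 17 + 4 + 17 + 13 + 15 = 66.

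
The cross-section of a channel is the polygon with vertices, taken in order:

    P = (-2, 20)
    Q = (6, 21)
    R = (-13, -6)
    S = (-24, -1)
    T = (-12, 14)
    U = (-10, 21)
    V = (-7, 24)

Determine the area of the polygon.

350.5

Apply the shoelace (surveyor's) formula: 2A = Σ (x_i·y_{i+1} − x_{i+1}·y_i), indices taken mod 7.
Σ = (-162) + (237) + (-131) + (-348) + (-112) + (-93) + (-92) = -701
Area = |Σ|/2 = 350.5.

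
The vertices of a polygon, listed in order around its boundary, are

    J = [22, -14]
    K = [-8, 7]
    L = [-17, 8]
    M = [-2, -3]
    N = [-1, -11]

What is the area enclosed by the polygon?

Apply the shoelace formula: 2A = Σ (x_i·y_{i+1} − x_{i+1}·y_i), indices taken mod 5.
Σ = (42) + (55) + (67) + (19) + (256) = 439
Area = |Σ|/2 = 219.5.

219.5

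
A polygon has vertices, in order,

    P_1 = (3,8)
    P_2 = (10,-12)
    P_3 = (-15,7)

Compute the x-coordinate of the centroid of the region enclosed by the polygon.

Apply the surveyor's formula. First the cross-terms c_i = x_i·y_{i+1} − x_{i+1}·y_i:
  -116, -110, -141  ⇒  2A = -367, A = -183.5.
Then Σ (x_i + x_{i+1})·c_i = 734, so x̄ = 734 / (6·(-183.5)) = -2/3.

-2/3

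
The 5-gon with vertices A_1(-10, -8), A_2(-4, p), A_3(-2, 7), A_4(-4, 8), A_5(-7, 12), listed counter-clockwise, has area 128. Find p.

The doubled signed area Σ (x_i y_{i+1} − x_{i+1} y_i) is linear in p.
With p=0 it equals 136; the coefficient of p is -8 (from the two edges through A_2).
So -8·p + 136 = 2·128 = 256 ⇒ p = -15.

-15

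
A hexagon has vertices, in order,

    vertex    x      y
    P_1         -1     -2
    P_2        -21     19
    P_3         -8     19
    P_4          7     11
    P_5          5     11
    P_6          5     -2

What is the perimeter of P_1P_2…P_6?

|P_1P_2| = √((-20)² + (21)²) = √841 = 29
|P_2P_3| = √((13)² + (0)²) = √169 = 13
|P_3P_4| = √((15)² + (-8)²) = √289 = 17
|P_4P_5| = √((-2)² + (0)²) = √4 = 2
|P_5P_6| = √((0)² + (-13)²) = √169 = 13
|P_6P_1| = √((-6)² + (0)²) = √36 = 6
Perimeter = 29 + 13 + 17 + 2 + 13 + 6 = 80.

80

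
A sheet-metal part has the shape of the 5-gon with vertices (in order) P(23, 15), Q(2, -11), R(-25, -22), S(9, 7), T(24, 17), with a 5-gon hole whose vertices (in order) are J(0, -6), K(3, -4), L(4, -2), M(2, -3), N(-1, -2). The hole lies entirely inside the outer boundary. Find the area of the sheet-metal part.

Outer boundary:
Apply Gauss's area formula: 2A = Σ (x_i·y_{i+1} − x_{i+1}·y_i), indices taken mod 5.
P→Q: (23)(-11) − (2)(15) = -283
Q→R: (2)(-22) − (-25)(-11) = -319
R→S: (-25)(7) − (9)(-22) = 23
S→T: (9)(17) − (24)(7) = -15
T→P: (24)(15) − (23)(17) = -31
Σ = -625
Area = |Σ|/2 = 312.5.
Hole:
Apply Gauss's area formula: 2A = Σ (x_i·y_{i+1} − x_{i+1}·y_i), indices taken mod 5.
Cross-terms: 18, 10, -8, -7, 6  ⇒  Σ = 19
Area = |Σ|/2 = 9.5.
Net area = 312.5 − 9.5 = 303.

303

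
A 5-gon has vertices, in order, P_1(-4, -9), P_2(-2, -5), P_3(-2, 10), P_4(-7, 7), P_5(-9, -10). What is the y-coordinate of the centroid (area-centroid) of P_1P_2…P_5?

-2/3

Apply the surveyor's formula. First the cross-terms c_i = x_i·y_{i+1} − x_{i+1}·y_i:
  2, -30, 56, 133, 41  ⇒  2A = 202, A = 101.
Then Σ (y_i + y_{i+1})·c_i = -404, so ȳ = -404 / (6·101) = -2/3.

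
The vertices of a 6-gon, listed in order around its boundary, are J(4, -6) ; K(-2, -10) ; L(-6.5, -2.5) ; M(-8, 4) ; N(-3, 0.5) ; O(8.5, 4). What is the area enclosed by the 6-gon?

Σ = (-52) + (-60) + (-46) + (8) + (-16.25) + (-67) = -233.25
Area = |Σ|/2 = 116.625.

116.625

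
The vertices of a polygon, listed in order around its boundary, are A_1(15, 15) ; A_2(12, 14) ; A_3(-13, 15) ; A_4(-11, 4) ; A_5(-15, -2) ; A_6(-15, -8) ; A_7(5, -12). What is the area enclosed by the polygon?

576

Apply Gauss's area formula: 2A = Σ (x_i·y_{i+1} − x_{i+1}·y_i), indices taken mod 7.
Cross-terms: 30, 362, 113, 82, 90, 220, 255  ⇒  Σ = 1152
Area = |Σ|/2 = 576.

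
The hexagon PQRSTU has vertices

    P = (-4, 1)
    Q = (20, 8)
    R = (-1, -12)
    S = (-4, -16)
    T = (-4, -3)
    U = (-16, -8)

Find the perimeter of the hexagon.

100

|PQ| = √((24)² + (7)²) = √625 = 25
|QR| = √((-21)² + (-20)²) = √841 = 29
|RS| = √((-3)² + (-4)²) = √25 = 5
|ST| = √((0)² + (13)²) = √169 = 13
|TU| = √((-12)² + (-5)²) = √169 = 13
|UP| = √((12)² + (9)²) = √225 = 15
Perimeter = 25 + 29 + 5 + 13 + 13 + 15 = 100.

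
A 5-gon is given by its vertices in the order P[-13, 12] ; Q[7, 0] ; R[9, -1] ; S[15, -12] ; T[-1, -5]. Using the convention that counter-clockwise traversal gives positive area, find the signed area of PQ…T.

-174

P→Q: (-13)(0) − (7)(12) = -84
Q→R: (7)(-1) − (9)(0) = -7
R→S: (9)(-12) − (15)(-1) = -93
S→T: (15)(-5) − (-1)(-12) = -87
T→P: (-1)(12) − (-13)(-5) = -77
Σ = -348
Signed area = Σ/2 = -174 (negative ⇒ clockwise traversal).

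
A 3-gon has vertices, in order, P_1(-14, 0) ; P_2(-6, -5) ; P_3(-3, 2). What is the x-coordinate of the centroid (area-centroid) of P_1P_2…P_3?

Apply Gauss's area formula. First the cross-terms c_i = x_i·y_{i+1} − x_{i+1}·y_i:
  70, -27, 28  ⇒  2A = 71, A = 35.5.
Then Σ (x_i + x_{i+1})·c_i = -1633, so x̄ = -1633 / (6·35.5) = -23/3.

-23/3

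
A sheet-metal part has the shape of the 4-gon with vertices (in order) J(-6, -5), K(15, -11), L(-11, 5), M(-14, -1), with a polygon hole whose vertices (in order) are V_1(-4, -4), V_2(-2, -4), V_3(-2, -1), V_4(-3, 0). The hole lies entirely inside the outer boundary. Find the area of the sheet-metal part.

114.5

Outer boundary:
Apply the shoelace formula: 2A = Σ (x_i·y_{i+1} − x_{i+1}·y_i), indices taken mod 4.
Cross-terms: 141, -46, 81, 64  ⇒  Σ = 240
Area = |Σ|/2 = 120.
Hole:
Σ = (8) + (-6) + (-3) + (12) = 11
Area = |Σ|/2 = 5.5.
Net area = 120 − 5.5 = 114.5.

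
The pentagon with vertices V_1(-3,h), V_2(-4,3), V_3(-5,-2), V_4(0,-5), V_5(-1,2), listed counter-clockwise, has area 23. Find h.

The doubled signed area Σ (x_i y_{i+1} − x_{i+1} y_i) is linear in h.
With h=0 it equals 40; the coefficient of h is 3 (from the two edges through V_1).
So 3·h + 40 = 2·23 = 46 ⇒ h = 2.

2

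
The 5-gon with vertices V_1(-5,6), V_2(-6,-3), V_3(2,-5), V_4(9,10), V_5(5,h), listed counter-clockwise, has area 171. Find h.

15

The doubled signed area Σ (x_i y_{i+1} − x_{i+1} y_i) is linear in h.
With h=0 it equals 132; the coefficient of h is 14 (from the two edges through V_5).
So 14·h + 132 = 2·171 = 342 ⇒ h = 15.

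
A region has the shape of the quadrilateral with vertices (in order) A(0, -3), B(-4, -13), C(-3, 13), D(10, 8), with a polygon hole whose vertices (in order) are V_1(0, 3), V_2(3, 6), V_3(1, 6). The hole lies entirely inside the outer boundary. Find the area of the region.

140.5

Outer boundary:
Apply the shoelace formula: 2A = Σ (x_i·y_{i+1} − x_{i+1}·y_i), indices taken mod 4.
Σ = (-12) + (-91) + (-154) + (-30) = -287
Area = |Σ|/2 = 143.5.
Hole:
Apply the shoelace formula: 2A = Σ (x_i·y_{i+1} − x_{i+1}·y_i), indices taken mod 3.
Σ = (-9) + (12) + (3) = 6
Area = |Σ|/2 = 3.
Net area = 143.5 − 3 = 140.5.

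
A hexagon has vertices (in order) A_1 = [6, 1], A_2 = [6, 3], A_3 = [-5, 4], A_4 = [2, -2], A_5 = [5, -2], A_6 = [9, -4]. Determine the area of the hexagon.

45

A_1→A_2: (6)(3) − (6)(1) = 12
A_2→A_3: (6)(4) − (-5)(3) = 39
A_3→A_4: (-5)(-2) − (2)(4) = 2
A_4→A_5: (2)(-2) − (5)(-2) = 6
A_5→A_6: (5)(-4) − (9)(-2) = -2
A_6→A_1: (9)(1) − (6)(-4) = 33
Σ = 90
Area = |Σ|/2 = 45.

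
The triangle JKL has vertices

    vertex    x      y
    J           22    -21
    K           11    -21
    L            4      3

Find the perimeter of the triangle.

66

|JK| = √((-11)² + (0)²) = √121 = 11
|KL| = √((-7)² + (24)²) = √625 = 25
|LJ| = √((18)² + (-24)²) = √900 = 30
Perimeter = 11 + 25 + 30 = 66.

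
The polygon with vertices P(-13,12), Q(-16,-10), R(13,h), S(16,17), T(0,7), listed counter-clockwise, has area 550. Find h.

-7

The doubled signed area Σ (x_i y_{i+1} − x_{i+1} y_i) is linear in h.
With h=0 it equals 876; the coefficient of h is -32 (from the two edges through R).
So -32·h + 876 = 2·550 = 1100 ⇒ h = -7.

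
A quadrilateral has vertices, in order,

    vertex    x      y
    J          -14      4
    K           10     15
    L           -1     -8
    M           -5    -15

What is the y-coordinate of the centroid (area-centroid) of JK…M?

Apply the shoelace (surveyor's) formula. First the cross-terms c_i = x_i·y_{i+1} − x_{i+1}·y_i:
  -250, -65, -25, -230  ⇒  2A = -570, A = -285.
Then Σ (y_i + y_{i+1})·c_i = -2100, so ȳ = -2100 / (6·(-285)) = 70/57.

70/57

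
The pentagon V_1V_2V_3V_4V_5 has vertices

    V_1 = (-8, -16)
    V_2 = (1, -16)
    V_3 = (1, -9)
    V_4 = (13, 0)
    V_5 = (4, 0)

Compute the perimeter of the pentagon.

|V_1V_2| = √((9)² + (0)²) = √81 = 9
|V_2V_3| = √((0)² + (7)²) = √49 = 7
|V_3V_4| = √((12)² + (9)²) = √225 = 15
|V_4V_5| = √((-9)² + (0)²) = √81 = 9
|V_5V_1| = √((-12)² + (-16)²) = √400 = 20
Perimeter = 9 + 7 + 15 + 9 + 20 = 60.

60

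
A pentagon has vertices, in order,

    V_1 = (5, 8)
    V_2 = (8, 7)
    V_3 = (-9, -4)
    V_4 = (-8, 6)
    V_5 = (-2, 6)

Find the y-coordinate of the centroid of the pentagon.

Apply Gauss's area formula. First the cross-terms c_i = x_i·y_{i+1} − x_{i+1}·y_i:
  -29, 31, -86, -36, -46  ⇒  2A = -166, A = -83.
Then Σ (y_i + y_{i+1})·c_i = -1590, so ȳ = -1590 / (6·(-83)) = 265/83.

265/83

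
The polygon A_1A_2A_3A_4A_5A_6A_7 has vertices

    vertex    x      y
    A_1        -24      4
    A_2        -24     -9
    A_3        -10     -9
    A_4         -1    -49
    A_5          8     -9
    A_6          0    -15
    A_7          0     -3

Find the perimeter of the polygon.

156

|A_1A_2| = √((0)² + (-13)²) = √169 = 13
|A_2A_3| = √((14)² + (0)²) = √196 = 14
|A_3A_4| = √((9)² + (-40)²) = √1681 = 41
|A_4A_5| = √((9)² + (40)²) = √1681 = 41
|A_5A_6| = √((-8)² + (-6)²) = √100 = 10
|A_6A_7| = √((0)² + (12)²) = √144 = 12
|A_7A_1| = √((-24)² + (7)²) = √625 = 25
Perimeter = 13 + 14 + 41 + 41 + 10 + 12 + 25 = 156.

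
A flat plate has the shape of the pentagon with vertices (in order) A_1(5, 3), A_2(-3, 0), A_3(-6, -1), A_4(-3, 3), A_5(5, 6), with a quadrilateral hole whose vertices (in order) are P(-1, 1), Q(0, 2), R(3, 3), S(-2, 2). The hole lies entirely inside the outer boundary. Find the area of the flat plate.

Outer boundary:
Σ = (9) + (3) + (-21) + (-33) + (-15) = -57
Area = |Σ|/2 = 28.5.
Hole:
Σ = (-2) + (-6) + (12) + (0) = 4
Area = |Σ|/2 = 2.
Net area = 28.5 − 2 = 26.5.

26.5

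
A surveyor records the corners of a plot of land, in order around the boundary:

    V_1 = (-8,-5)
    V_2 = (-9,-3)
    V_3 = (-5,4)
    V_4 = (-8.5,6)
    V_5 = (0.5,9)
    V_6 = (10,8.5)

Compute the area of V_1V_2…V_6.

107.625

Apply the surveyor's formula: 2A = Σ (x_i·y_{i+1} − x_{i+1}·y_i), indices taken mod 6.
Σ = (-21) + (-51) + (4) + (-79.5) + (-85.75) + (18) = -215.25
Area = |Σ|/2 = 107.625.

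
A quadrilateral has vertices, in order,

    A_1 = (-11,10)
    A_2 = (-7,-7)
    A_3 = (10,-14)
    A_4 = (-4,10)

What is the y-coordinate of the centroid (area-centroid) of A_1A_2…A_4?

-207/143

Apply Gauss's area formula. First the cross-terms c_i = x_i·y_{i+1} − x_{i+1}·y_i:
  147, 168, 44, 70  ⇒  2A = 429, A = 214.5.
Then Σ (y_i + y_{i+1})·c_i = -1863, so ȳ = -1863 / (6·214.5) = -207/143.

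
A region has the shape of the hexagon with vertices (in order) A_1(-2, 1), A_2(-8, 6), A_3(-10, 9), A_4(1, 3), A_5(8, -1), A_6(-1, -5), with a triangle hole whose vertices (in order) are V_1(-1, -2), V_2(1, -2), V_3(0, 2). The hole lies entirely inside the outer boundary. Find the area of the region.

62

Outer boundary:
A_1→A_2: (-2)(6) − (-8)(1) = -4
A_2→A_3: (-8)(9) − (-10)(6) = -12
A_3→A_4: (-10)(3) − (1)(9) = -39
A_4→A_5: (1)(-1) − (8)(3) = -25
A_5→A_6: (8)(-5) − (-1)(-1) = -41
A_6→A_1: (-1)(1) − (-2)(-5) = -11
Σ = -132
Area = |Σ|/2 = 66.
Hole:
Cross-terms: 4, 2, 2  ⇒  Σ = 8
Area = |Σ|/2 = 4.
Net area = 66 − 4 = 62.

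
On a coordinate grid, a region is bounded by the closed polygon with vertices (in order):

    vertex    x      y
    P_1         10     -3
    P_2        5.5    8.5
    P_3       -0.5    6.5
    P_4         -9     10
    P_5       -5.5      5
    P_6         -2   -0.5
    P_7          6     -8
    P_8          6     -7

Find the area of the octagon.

Apply the shoelace (surveyor's) formula: 2A = Σ (x_i·y_{i+1} − x_{i+1}·y_i), indices taken mod 8.
Σ = (101.5) + (40) + (53.5) + (10) + (12.75) + (19) + (6) + (52) = 294.75
Area = |Σ|/2 = 147.375.

147.375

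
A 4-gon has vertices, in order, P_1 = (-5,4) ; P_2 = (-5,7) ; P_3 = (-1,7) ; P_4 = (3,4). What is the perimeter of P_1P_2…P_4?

20

|P_1P_2| = √((0)² + (3)²) = √9 = 3
|P_2P_3| = √((4)² + (0)²) = √16 = 4
|P_3P_4| = √((4)² + (-3)²) = √25 = 5
|P_4P_1| = √((-8)² + (0)²) = √64 = 8
Perimeter = 3 + 4 + 5 + 8 = 20.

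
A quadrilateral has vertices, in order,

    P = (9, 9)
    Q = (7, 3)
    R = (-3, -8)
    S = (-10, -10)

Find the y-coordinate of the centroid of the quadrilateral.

-37/21

Apply the shoelace (surveyor's) formula. First the cross-terms c_i = x_i·y_{i+1} − x_{i+1}·y_i:
  -36, -47, -50, 0  ⇒  2A = -133, A = -66.5.
Then Σ (y_i + y_{i+1})·c_i = 703, so ȳ = 703 / (6·(-66.5)) = -37/21.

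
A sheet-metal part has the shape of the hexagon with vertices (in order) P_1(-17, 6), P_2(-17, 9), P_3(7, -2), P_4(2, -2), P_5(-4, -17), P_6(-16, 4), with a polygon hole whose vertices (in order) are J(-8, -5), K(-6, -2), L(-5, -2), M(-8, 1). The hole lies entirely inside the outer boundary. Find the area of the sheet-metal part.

Outer boundary:
P_1→P_2: (-17)(9) − (-17)(6) = -51
P_2→P_3: (-17)(-2) − (7)(9) = -29
P_3→P_4: (7)(-2) − (2)(-2) = -10
P_4→P_5: (2)(-17) − (-4)(-2) = -42
P_5→P_6: (-4)(4) − (-16)(-17) = -288
P_6→P_1: (-16)(6) − (-17)(4) = -28
Σ = -448
Area = |Σ|/2 = 224.
Hole:
Σ = (-14) + (2) + (-21) + (48) = 15
Area = |Σ|/2 = 7.5.
Net area = 224 − 7.5 = 216.5.

216.5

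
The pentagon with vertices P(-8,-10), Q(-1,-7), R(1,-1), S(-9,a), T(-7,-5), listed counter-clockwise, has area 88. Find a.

The doubled signed area Σ (x_i y_{i+1} − x_{i+1} y_i) is linear in a.
With a=0 it equals 120; the coefficient of a is 8 (from the two edges through S).
So 8·a + 120 = 2·88 = 176 ⇒ a = 7.

7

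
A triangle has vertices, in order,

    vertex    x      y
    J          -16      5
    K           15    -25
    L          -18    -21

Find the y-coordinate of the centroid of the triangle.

-41/3

Apply the surveyor's formula. First the cross-terms c_i = x_i·y_{i+1} − x_{i+1}·y_i:
  325, -765, -426  ⇒  2A = -866, A = -433.
Then Σ (y_i + y_{i+1})·c_i = 35506, so ȳ = 35506 / (6·(-433)) = -41/3.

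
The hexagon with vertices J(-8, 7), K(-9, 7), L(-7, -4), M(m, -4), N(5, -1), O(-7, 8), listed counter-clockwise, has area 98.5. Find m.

3

The doubled signed area Σ (x_i y_{i+1} − x_{i+1} y_i) is linear in m.
With m=0 it equals 188; the coefficient of m is 3 (from the two edges through M).
So 3·m + 188 = 2·98.5 = 197 ⇒ m = 3.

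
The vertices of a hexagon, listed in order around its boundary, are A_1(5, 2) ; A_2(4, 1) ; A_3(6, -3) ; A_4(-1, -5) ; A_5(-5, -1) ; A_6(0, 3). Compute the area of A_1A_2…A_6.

Apply the shoelace formula: 2A = Σ (x_i·y_{i+1} − x_{i+1}·y_i), indices taken mod 6.
Σ = (-3) + (-18) + (-33) + (-24) + (-15) + (-15) = -108
Area = |Σ|/2 = 54.

54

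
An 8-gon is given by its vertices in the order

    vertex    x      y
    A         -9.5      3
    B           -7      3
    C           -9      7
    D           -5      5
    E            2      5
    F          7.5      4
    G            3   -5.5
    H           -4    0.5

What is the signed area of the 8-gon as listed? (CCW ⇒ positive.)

Cross-terms: -7.5, -22, -10, -35, -29.5, -53.25, -20.5, -7.25  ⇒  Σ = -185
Signed area = Σ/2 = -92.5 (negative ⇒ clockwise traversal).

-92.5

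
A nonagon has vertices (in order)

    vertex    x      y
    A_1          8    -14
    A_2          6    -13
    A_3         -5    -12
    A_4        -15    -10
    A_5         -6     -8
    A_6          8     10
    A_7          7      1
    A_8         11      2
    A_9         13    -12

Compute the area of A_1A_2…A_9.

A_1→A_2: (8)(-13) − (6)(-14) = -20
A_2→A_3: (6)(-12) − (-5)(-13) = -137
A_3→A_4: (-5)(-10) − (-15)(-12) = -130
A_4→A_5: (-15)(-8) − (-6)(-10) = 60
A_5→A_6: (-6)(10) − (8)(-8) = 4
A_6→A_7: (8)(1) − (7)(10) = -62
A_7→A_8: (7)(2) − (11)(1) = 3
A_8→A_9: (11)(-12) − (13)(2) = -158
A_9→A_1: (13)(-14) − (8)(-12) = -86
Σ = -526
Area = |Σ|/2 = 263.

263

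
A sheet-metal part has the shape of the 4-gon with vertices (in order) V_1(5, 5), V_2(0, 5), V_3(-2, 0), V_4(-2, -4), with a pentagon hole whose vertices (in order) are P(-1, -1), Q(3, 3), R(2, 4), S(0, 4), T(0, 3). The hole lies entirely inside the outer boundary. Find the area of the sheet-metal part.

Outer boundary:
Apply the surveyor's formula: 2A = Σ (x_i·y_{i+1} − x_{i+1}·y_i), indices taken mod 4.
Σ = (25) + (10) + (8) + (10) = 53
Area = |Σ|/2 = 26.5.
Hole:
Σ = (0) + (6) + (8) + (0) + (3) = 17
Area = |Σ|/2 = 8.5.
Net area = 26.5 − 8.5 = 18.

18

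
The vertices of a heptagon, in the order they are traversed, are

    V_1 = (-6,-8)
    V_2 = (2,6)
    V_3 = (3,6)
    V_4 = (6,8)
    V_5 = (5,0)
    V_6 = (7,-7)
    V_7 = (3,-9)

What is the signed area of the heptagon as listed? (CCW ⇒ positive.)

V_1→V_2: (-6)(6) − (2)(-8) = -20
V_2→V_3: (2)(6) − (3)(6) = -6
V_3→V_4: (3)(8) − (6)(6) = -12
V_4→V_5: (6)(0) − (5)(8) = -40
V_5→V_6: (5)(-7) − (7)(0) = -35
V_6→V_7: (7)(-9) − (3)(-7) = -42
V_7→V_1: (3)(-8) − (-6)(-9) = -78
Σ = -233
Signed area = Σ/2 = -116.5 (negative ⇒ clockwise traversal).

-116.5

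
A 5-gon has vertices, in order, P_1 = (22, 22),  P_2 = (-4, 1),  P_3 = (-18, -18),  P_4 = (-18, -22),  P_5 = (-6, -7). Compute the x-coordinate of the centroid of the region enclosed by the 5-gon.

-131/54

Apply the surveyor's formula. First the cross-terms c_i = x_i·y_{i+1} − x_{i+1}·y_i:
  110, 90, 72, -6, 22  ⇒  2A = 288, A = 144.
Then Σ (x_i + x_{i+1})·c_i = -2096, so x̄ = -2096 / (6·144) = -131/54.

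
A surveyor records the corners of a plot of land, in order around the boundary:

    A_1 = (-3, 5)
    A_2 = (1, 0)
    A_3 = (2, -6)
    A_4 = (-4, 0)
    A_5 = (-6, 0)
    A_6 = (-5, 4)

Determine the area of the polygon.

36

Apply the shoelace formula: 2A = Σ (x_i·y_{i+1} − x_{i+1}·y_i), indices taken mod 6.
Σ = (-5) + (-6) + (-24) + (0) + (-24) + (-13) = -72
Area = |Σ|/2 = 36.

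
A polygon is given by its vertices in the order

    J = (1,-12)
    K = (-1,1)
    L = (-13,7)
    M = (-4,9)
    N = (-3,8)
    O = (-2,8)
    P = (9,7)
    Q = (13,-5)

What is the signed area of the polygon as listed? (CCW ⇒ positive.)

-240

Σ = (-11) + (6) + (-89) + (-5) + (-8) + (-86) + (-136) + (-151) = -480
Signed area = Σ/2 = -240 (negative ⇒ clockwise traversal).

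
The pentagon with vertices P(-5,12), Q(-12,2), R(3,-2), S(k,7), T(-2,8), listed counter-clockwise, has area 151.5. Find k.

10

Write out the shoelace sum; only the two edges meeting at S involve k:
2·Area = [(3·7 − k·(-2)) + (k·8 − (-2)·7)] + 168
       = 10·k + 203 = 303
⇒ k = 10.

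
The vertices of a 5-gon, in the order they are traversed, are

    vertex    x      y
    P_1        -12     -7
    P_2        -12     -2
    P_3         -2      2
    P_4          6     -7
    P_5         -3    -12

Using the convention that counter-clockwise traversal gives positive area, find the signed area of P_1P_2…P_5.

P_1→P_2: (-12)(-2) − (-12)(-7) = -60
P_2→P_3: (-12)(2) − (-2)(-2) = -28
P_3→P_4: (-2)(-7) − (6)(2) = 2
P_4→P_5: (6)(-12) − (-3)(-7) = -93
P_5→P_1: (-3)(-7) − (-12)(-12) = -123
Σ = -302
Signed area = Σ/2 = -151 (negative ⇒ clockwise traversal).

-151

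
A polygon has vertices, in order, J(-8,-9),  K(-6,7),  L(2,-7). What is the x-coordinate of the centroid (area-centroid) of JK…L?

-4

Apply the surveyor's formula. First the cross-terms c_i = x_i·y_{i+1} − x_{i+1}·y_i:
  -110, 28, -74  ⇒  2A = -156, A = -78.
Then Σ (x_i + x_{i+1})·c_i = 1872, so x̄ = 1872 / (6·(-78)) = -4.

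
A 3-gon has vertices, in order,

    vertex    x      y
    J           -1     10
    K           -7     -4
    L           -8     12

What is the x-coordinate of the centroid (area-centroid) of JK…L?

-16/3

Apply the surveyor's formula. First the cross-terms c_i = x_i·y_{i+1} − x_{i+1}·y_i:
  74, -116, -68  ⇒  2A = -110, A = -55.
Then Σ (x_i + x_{i+1})·c_i = 1760, so x̄ = 1760 / (6·(-55)) = -16/3.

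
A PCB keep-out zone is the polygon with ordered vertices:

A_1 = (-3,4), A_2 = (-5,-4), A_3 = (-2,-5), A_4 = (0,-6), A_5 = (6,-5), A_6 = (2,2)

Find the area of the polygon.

Σ = (32) + (17) + (12) + (36) + (22) + (14) = 133
Area = |Σ|/2 = 66.5.

66.5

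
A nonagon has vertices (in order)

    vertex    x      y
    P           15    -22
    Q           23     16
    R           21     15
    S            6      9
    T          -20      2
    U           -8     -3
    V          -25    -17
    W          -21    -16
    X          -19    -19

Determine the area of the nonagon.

1012

Apply the shoelace (surveyor's) formula: 2A = Σ (x_i·y_{i+1} − x_{i+1}·y_i), indices taken mod 9.
Σ = (746) + (9) + (99) + (192) + (76) + (61) + (43) + (95) + (703) = 2024
Area = |Σ|/2 = 1012.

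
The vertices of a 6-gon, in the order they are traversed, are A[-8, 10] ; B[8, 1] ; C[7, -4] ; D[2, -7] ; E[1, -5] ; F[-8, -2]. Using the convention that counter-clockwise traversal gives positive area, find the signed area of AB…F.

Apply the shoelace formula: 2A = Σ (x_i·y_{i+1} − x_{i+1}·y_i), indices taken mod 6.
A→B: (-8)(1) − (8)(10) = -88
B→C: (8)(-4) − (7)(1) = -39
C→D: (7)(-7) − (2)(-4) = -41
D→E: (2)(-5) − (1)(-7) = -3
E→F: (1)(-2) − (-8)(-5) = -42
F→A: (-8)(10) − (-8)(-2) = -96
Σ = -309
Signed area = Σ/2 = -154.5 (negative ⇒ clockwise traversal).

-154.5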